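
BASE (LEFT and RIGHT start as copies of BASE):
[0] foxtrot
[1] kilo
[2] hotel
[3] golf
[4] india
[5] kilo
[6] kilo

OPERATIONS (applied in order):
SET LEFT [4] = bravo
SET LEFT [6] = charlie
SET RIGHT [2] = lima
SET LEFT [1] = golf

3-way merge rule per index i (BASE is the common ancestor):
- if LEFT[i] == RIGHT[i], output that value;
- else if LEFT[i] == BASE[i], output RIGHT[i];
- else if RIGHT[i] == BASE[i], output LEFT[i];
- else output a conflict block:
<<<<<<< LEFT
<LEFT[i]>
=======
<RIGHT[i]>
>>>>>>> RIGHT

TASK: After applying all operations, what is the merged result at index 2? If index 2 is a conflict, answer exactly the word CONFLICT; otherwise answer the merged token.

Final LEFT:  [foxtrot, golf, hotel, golf, bravo, kilo, charlie]
Final RIGHT: [foxtrot, kilo, lima, golf, india, kilo, kilo]
i=0: L=foxtrot R=foxtrot -> agree -> foxtrot
i=1: L=golf, R=kilo=BASE -> take LEFT -> golf
i=2: L=hotel=BASE, R=lima -> take RIGHT -> lima
i=3: L=golf R=golf -> agree -> golf
i=4: L=bravo, R=india=BASE -> take LEFT -> bravo
i=5: L=kilo R=kilo -> agree -> kilo
i=6: L=charlie, R=kilo=BASE -> take LEFT -> charlie
Index 2 -> lima

Answer: lima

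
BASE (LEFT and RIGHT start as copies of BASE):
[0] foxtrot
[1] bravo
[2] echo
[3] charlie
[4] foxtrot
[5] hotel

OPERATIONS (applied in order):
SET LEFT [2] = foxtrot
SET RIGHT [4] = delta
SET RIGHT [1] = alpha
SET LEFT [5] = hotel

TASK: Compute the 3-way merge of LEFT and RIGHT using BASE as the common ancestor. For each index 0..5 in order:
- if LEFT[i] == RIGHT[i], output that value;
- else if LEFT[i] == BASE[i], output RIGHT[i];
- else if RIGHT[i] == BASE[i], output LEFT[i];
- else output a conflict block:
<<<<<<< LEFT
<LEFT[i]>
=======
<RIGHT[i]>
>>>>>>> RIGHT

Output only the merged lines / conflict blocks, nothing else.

Final LEFT:  [foxtrot, bravo, foxtrot, charlie, foxtrot, hotel]
Final RIGHT: [foxtrot, alpha, echo, charlie, delta, hotel]
i=0: L=foxtrot R=foxtrot -> agree -> foxtrot
i=1: L=bravo=BASE, R=alpha -> take RIGHT -> alpha
i=2: L=foxtrot, R=echo=BASE -> take LEFT -> foxtrot
i=3: L=charlie R=charlie -> agree -> charlie
i=4: L=foxtrot=BASE, R=delta -> take RIGHT -> delta
i=5: L=hotel R=hotel -> agree -> hotel

Answer: foxtrot
alpha
foxtrot
charlie
delta
hotel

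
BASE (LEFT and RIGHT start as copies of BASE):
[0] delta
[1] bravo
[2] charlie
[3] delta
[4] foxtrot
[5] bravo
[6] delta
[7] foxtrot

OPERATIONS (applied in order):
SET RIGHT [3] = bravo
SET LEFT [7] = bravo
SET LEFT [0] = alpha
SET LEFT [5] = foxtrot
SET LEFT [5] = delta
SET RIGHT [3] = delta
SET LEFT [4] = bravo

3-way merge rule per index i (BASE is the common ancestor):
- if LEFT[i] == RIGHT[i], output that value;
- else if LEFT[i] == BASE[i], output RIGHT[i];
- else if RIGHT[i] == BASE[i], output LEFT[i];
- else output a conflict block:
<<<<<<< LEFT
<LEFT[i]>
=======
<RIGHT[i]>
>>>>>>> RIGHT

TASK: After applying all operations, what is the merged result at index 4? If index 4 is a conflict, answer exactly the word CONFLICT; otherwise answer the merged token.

Final LEFT:  [alpha, bravo, charlie, delta, bravo, delta, delta, bravo]
Final RIGHT: [delta, bravo, charlie, delta, foxtrot, bravo, delta, foxtrot]
i=0: L=alpha, R=delta=BASE -> take LEFT -> alpha
i=1: L=bravo R=bravo -> agree -> bravo
i=2: L=charlie R=charlie -> agree -> charlie
i=3: L=delta R=delta -> agree -> delta
i=4: L=bravo, R=foxtrot=BASE -> take LEFT -> bravo
i=5: L=delta, R=bravo=BASE -> take LEFT -> delta
i=6: L=delta R=delta -> agree -> delta
i=7: L=bravo, R=foxtrot=BASE -> take LEFT -> bravo
Index 4 -> bravo

Answer: bravo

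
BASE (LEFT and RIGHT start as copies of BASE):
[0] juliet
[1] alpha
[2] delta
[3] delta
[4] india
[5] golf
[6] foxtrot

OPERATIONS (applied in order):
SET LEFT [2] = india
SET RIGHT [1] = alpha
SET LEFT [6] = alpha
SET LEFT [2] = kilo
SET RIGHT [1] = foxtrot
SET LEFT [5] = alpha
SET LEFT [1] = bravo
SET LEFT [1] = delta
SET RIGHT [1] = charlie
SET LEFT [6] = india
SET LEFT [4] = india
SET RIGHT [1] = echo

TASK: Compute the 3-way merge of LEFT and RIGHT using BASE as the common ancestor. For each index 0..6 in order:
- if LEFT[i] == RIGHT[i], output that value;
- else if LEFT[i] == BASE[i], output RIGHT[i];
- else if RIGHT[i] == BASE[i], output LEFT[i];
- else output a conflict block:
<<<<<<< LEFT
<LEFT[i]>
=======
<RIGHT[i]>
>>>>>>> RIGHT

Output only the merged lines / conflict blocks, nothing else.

Answer: juliet
<<<<<<< LEFT
delta
=======
echo
>>>>>>> RIGHT
kilo
delta
india
alpha
india

Derivation:
Final LEFT:  [juliet, delta, kilo, delta, india, alpha, india]
Final RIGHT: [juliet, echo, delta, delta, india, golf, foxtrot]
i=0: L=juliet R=juliet -> agree -> juliet
i=1: BASE=alpha L=delta R=echo all differ -> CONFLICT
i=2: L=kilo, R=delta=BASE -> take LEFT -> kilo
i=3: L=delta R=delta -> agree -> delta
i=4: L=india R=india -> agree -> india
i=5: L=alpha, R=golf=BASE -> take LEFT -> alpha
i=6: L=india, R=foxtrot=BASE -> take LEFT -> india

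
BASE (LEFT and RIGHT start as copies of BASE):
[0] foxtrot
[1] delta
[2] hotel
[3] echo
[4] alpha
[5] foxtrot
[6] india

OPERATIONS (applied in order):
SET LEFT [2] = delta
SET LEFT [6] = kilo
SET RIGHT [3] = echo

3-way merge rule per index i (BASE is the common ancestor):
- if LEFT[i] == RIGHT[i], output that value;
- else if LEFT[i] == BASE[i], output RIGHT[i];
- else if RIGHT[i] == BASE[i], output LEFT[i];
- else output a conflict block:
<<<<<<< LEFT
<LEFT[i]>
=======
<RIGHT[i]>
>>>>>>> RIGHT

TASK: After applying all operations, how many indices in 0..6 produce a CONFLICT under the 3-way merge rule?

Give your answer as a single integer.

Final LEFT:  [foxtrot, delta, delta, echo, alpha, foxtrot, kilo]
Final RIGHT: [foxtrot, delta, hotel, echo, alpha, foxtrot, india]
i=0: L=foxtrot R=foxtrot -> agree -> foxtrot
i=1: L=delta R=delta -> agree -> delta
i=2: L=delta, R=hotel=BASE -> take LEFT -> delta
i=3: L=echo R=echo -> agree -> echo
i=4: L=alpha R=alpha -> agree -> alpha
i=5: L=foxtrot R=foxtrot -> agree -> foxtrot
i=6: L=kilo, R=india=BASE -> take LEFT -> kilo
Conflict count: 0

Answer: 0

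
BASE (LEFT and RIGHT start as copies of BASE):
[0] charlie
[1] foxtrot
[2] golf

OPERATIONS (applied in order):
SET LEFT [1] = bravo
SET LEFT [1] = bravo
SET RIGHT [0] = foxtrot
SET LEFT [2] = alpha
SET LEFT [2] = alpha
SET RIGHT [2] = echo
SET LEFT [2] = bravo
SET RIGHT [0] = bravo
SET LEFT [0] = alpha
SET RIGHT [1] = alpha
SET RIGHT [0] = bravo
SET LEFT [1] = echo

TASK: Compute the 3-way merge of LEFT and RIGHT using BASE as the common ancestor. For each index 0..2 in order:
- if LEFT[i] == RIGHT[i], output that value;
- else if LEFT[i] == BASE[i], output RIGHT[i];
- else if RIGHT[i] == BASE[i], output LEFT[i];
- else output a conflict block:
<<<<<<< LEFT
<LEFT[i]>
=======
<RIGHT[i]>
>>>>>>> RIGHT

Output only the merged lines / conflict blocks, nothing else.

Answer: <<<<<<< LEFT
alpha
=======
bravo
>>>>>>> RIGHT
<<<<<<< LEFT
echo
=======
alpha
>>>>>>> RIGHT
<<<<<<< LEFT
bravo
=======
echo
>>>>>>> RIGHT

Derivation:
Final LEFT:  [alpha, echo, bravo]
Final RIGHT: [bravo, alpha, echo]
i=0: BASE=charlie L=alpha R=bravo all differ -> CONFLICT
i=1: BASE=foxtrot L=echo R=alpha all differ -> CONFLICT
i=2: BASE=golf L=bravo R=echo all differ -> CONFLICT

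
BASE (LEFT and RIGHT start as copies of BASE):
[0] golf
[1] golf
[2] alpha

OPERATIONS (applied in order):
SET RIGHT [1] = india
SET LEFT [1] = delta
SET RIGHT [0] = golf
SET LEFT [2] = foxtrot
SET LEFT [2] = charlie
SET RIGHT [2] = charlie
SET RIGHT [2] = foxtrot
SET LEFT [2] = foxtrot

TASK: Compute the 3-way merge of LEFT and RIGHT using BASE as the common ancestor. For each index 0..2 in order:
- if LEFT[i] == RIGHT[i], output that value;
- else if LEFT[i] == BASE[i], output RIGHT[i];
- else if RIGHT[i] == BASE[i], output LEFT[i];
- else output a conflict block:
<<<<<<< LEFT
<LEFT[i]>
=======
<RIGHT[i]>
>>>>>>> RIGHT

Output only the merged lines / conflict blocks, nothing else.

Final LEFT:  [golf, delta, foxtrot]
Final RIGHT: [golf, india, foxtrot]
i=0: L=golf R=golf -> agree -> golf
i=1: BASE=golf L=delta R=india all differ -> CONFLICT
i=2: L=foxtrot R=foxtrot -> agree -> foxtrot

Answer: golf
<<<<<<< LEFT
delta
=======
india
>>>>>>> RIGHT
foxtrot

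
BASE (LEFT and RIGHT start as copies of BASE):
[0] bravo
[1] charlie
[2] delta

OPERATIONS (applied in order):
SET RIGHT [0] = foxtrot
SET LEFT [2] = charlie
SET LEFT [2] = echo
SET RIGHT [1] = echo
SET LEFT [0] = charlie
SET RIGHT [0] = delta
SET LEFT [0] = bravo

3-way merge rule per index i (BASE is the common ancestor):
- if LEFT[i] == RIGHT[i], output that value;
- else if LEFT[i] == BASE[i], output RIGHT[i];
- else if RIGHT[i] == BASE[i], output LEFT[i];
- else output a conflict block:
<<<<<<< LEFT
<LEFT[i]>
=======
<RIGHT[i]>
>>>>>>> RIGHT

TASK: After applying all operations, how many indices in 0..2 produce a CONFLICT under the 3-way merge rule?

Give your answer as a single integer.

Final LEFT:  [bravo, charlie, echo]
Final RIGHT: [delta, echo, delta]
i=0: L=bravo=BASE, R=delta -> take RIGHT -> delta
i=1: L=charlie=BASE, R=echo -> take RIGHT -> echo
i=2: L=echo, R=delta=BASE -> take LEFT -> echo
Conflict count: 0

Answer: 0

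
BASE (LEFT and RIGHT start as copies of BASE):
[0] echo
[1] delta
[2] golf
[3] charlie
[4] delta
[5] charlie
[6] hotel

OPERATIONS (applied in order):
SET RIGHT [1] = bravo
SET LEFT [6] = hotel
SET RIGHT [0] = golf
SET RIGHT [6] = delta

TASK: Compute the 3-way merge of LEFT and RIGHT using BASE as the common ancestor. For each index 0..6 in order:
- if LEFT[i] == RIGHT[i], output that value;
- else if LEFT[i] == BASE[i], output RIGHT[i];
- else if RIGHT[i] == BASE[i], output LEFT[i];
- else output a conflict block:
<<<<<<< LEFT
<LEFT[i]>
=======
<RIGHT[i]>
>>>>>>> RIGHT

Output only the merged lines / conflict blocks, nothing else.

Final LEFT:  [echo, delta, golf, charlie, delta, charlie, hotel]
Final RIGHT: [golf, bravo, golf, charlie, delta, charlie, delta]
i=0: L=echo=BASE, R=golf -> take RIGHT -> golf
i=1: L=delta=BASE, R=bravo -> take RIGHT -> bravo
i=2: L=golf R=golf -> agree -> golf
i=3: L=charlie R=charlie -> agree -> charlie
i=4: L=delta R=delta -> agree -> delta
i=5: L=charlie R=charlie -> agree -> charlie
i=6: L=hotel=BASE, R=delta -> take RIGHT -> delta

Answer: golf
bravo
golf
charlie
delta
charlie
delta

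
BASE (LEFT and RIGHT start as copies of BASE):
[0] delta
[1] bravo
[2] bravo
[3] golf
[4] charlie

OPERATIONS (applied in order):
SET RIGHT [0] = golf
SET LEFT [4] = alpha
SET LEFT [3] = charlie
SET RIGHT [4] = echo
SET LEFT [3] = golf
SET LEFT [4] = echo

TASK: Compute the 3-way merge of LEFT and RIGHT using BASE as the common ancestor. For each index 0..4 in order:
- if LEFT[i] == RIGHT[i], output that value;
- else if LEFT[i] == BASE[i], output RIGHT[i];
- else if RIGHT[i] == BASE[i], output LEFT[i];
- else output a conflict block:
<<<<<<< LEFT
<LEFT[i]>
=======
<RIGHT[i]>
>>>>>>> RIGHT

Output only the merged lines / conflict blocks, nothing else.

Final LEFT:  [delta, bravo, bravo, golf, echo]
Final RIGHT: [golf, bravo, bravo, golf, echo]
i=0: L=delta=BASE, R=golf -> take RIGHT -> golf
i=1: L=bravo R=bravo -> agree -> bravo
i=2: L=bravo R=bravo -> agree -> bravo
i=3: L=golf R=golf -> agree -> golf
i=4: L=echo R=echo -> agree -> echo

Answer: golf
bravo
bravo
golf
echo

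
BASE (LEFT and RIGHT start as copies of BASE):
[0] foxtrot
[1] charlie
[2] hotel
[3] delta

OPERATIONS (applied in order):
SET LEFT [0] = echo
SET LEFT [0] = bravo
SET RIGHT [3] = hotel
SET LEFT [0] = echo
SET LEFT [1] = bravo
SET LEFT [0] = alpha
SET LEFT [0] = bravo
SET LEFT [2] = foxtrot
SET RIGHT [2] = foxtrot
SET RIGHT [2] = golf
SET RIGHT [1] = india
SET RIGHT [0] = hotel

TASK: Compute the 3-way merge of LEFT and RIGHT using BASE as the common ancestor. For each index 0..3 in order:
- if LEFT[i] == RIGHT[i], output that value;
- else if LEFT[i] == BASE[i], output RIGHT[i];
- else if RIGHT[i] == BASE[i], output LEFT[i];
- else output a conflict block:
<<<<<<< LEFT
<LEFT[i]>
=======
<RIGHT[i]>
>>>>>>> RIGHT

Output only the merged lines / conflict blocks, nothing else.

Answer: <<<<<<< LEFT
bravo
=======
hotel
>>>>>>> RIGHT
<<<<<<< LEFT
bravo
=======
india
>>>>>>> RIGHT
<<<<<<< LEFT
foxtrot
=======
golf
>>>>>>> RIGHT
hotel

Derivation:
Final LEFT:  [bravo, bravo, foxtrot, delta]
Final RIGHT: [hotel, india, golf, hotel]
i=0: BASE=foxtrot L=bravo R=hotel all differ -> CONFLICT
i=1: BASE=charlie L=bravo R=india all differ -> CONFLICT
i=2: BASE=hotel L=foxtrot R=golf all differ -> CONFLICT
i=3: L=delta=BASE, R=hotel -> take RIGHT -> hotel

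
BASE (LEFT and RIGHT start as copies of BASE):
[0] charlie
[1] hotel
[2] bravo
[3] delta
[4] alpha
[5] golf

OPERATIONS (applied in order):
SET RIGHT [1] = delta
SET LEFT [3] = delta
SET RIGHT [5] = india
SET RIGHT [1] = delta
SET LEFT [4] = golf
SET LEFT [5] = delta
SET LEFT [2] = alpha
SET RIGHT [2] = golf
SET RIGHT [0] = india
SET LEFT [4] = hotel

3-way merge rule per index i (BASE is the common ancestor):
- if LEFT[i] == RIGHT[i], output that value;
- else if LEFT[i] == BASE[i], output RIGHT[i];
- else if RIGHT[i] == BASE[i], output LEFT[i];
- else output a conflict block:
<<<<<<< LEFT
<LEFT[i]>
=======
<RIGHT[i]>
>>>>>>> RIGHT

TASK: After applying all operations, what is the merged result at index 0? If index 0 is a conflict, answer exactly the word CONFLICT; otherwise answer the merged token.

Final LEFT:  [charlie, hotel, alpha, delta, hotel, delta]
Final RIGHT: [india, delta, golf, delta, alpha, india]
i=0: L=charlie=BASE, R=india -> take RIGHT -> india
i=1: L=hotel=BASE, R=delta -> take RIGHT -> delta
i=2: BASE=bravo L=alpha R=golf all differ -> CONFLICT
i=3: L=delta R=delta -> agree -> delta
i=4: L=hotel, R=alpha=BASE -> take LEFT -> hotel
i=5: BASE=golf L=delta R=india all differ -> CONFLICT
Index 0 -> india

Answer: india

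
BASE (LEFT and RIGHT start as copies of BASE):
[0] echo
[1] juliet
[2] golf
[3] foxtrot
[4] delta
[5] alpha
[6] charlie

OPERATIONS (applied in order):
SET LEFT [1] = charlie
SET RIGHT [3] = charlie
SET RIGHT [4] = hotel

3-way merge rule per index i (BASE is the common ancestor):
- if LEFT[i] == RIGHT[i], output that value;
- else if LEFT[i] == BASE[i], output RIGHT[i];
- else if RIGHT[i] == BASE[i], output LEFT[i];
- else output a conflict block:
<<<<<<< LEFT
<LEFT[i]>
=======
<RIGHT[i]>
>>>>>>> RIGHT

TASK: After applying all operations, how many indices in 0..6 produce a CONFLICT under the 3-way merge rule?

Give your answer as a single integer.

Answer: 0

Derivation:
Final LEFT:  [echo, charlie, golf, foxtrot, delta, alpha, charlie]
Final RIGHT: [echo, juliet, golf, charlie, hotel, alpha, charlie]
i=0: L=echo R=echo -> agree -> echo
i=1: L=charlie, R=juliet=BASE -> take LEFT -> charlie
i=2: L=golf R=golf -> agree -> golf
i=3: L=foxtrot=BASE, R=charlie -> take RIGHT -> charlie
i=4: L=delta=BASE, R=hotel -> take RIGHT -> hotel
i=5: L=alpha R=alpha -> agree -> alpha
i=6: L=charlie R=charlie -> agree -> charlie
Conflict count: 0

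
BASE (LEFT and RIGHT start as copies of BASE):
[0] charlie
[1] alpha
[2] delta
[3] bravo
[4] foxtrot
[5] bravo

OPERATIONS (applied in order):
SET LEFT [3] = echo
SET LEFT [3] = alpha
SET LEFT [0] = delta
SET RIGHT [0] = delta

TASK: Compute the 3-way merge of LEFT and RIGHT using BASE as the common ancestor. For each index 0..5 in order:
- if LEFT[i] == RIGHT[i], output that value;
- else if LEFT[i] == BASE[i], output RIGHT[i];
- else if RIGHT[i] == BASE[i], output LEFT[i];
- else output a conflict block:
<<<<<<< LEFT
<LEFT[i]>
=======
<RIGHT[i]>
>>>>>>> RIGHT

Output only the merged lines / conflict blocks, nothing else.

Answer: delta
alpha
delta
alpha
foxtrot
bravo

Derivation:
Final LEFT:  [delta, alpha, delta, alpha, foxtrot, bravo]
Final RIGHT: [delta, alpha, delta, bravo, foxtrot, bravo]
i=0: L=delta R=delta -> agree -> delta
i=1: L=alpha R=alpha -> agree -> alpha
i=2: L=delta R=delta -> agree -> delta
i=3: L=alpha, R=bravo=BASE -> take LEFT -> alpha
i=4: L=foxtrot R=foxtrot -> agree -> foxtrot
i=5: L=bravo R=bravo -> agree -> bravo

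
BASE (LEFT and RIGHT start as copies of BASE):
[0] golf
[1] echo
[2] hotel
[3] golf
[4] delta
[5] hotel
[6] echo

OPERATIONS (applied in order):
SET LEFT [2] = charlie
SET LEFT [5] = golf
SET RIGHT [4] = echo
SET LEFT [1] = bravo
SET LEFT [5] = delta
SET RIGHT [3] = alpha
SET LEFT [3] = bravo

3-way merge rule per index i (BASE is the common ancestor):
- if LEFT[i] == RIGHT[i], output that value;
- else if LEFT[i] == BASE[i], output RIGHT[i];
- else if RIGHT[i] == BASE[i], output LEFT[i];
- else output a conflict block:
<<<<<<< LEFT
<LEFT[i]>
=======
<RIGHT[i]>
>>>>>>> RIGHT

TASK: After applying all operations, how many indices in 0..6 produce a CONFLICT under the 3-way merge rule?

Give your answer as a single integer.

Final LEFT:  [golf, bravo, charlie, bravo, delta, delta, echo]
Final RIGHT: [golf, echo, hotel, alpha, echo, hotel, echo]
i=0: L=golf R=golf -> agree -> golf
i=1: L=bravo, R=echo=BASE -> take LEFT -> bravo
i=2: L=charlie, R=hotel=BASE -> take LEFT -> charlie
i=3: BASE=golf L=bravo R=alpha all differ -> CONFLICT
i=4: L=delta=BASE, R=echo -> take RIGHT -> echo
i=5: L=delta, R=hotel=BASE -> take LEFT -> delta
i=6: L=echo R=echo -> agree -> echo
Conflict count: 1

Answer: 1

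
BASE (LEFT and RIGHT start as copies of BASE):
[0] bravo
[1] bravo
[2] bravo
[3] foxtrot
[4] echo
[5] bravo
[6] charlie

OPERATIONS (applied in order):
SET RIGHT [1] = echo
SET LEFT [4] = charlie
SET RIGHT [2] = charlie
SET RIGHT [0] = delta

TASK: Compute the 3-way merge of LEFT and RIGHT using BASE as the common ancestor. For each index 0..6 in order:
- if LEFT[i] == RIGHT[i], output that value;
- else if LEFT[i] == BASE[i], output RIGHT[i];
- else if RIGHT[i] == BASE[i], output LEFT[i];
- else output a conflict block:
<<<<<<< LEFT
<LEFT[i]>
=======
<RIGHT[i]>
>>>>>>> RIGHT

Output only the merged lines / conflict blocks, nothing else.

Final LEFT:  [bravo, bravo, bravo, foxtrot, charlie, bravo, charlie]
Final RIGHT: [delta, echo, charlie, foxtrot, echo, bravo, charlie]
i=0: L=bravo=BASE, R=delta -> take RIGHT -> delta
i=1: L=bravo=BASE, R=echo -> take RIGHT -> echo
i=2: L=bravo=BASE, R=charlie -> take RIGHT -> charlie
i=3: L=foxtrot R=foxtrot -> agree -> foxtrot
i=4: L=charlie, R=echo=BASE -> take LEFT -> charlie
i=5: L=bravo R=bravo -> agree -> bravo
i=6: L=charlie R=charlie -> agree -> charlie

Answer: delta
echo
charlie
foxtrot
charlie
bravo
charlie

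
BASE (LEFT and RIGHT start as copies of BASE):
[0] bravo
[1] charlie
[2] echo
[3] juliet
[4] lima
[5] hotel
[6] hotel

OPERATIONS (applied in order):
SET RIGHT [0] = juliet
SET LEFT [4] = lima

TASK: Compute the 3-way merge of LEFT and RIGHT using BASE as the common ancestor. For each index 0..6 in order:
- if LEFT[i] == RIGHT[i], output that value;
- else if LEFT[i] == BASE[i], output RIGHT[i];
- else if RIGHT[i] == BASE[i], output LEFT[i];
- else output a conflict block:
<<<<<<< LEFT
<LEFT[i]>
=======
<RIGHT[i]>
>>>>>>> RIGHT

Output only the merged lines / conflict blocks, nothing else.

Final LEFT:  [bravo, charlie, echo, juliet, lima, hotel, hotel]
Final RIGHT: [juliet, charlie, echo, juliet, lima, hotel, hotel]
i=0: L=bravo=BASE, R=juliet -> take RIGHT -> juliet
i=1: L=charlie R=charlie -> agree -> charlie
i=2: L=echo R=echo -> agree -> echo
i=3: L=juliet R=juliet -> agree -> juliet
i=4: L=lima R=lima -> agree -> lima
i=5: L=hotel R=hotel -> agree -> hotel
i=6: L=hotel R=hotel -> agree -> hotel

Answer: juliet
charlie
echo
juliet
lima
hotel
hotel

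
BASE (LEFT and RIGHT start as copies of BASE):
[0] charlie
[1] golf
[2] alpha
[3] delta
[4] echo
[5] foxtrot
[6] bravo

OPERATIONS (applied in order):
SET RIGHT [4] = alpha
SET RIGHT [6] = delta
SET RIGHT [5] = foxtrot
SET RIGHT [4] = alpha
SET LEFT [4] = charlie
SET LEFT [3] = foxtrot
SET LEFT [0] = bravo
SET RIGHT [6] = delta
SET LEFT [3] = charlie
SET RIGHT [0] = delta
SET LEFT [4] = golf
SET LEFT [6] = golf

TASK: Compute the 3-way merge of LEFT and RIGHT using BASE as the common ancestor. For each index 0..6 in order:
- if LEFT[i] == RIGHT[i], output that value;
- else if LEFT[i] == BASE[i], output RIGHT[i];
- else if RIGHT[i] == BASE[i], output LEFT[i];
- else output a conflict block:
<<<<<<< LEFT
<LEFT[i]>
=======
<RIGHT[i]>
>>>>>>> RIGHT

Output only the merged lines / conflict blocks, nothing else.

Answer: <<<<<<< LEFT
bravo
=======
delta
>>>>>>> RIGHT
golf
alpha
charlie
<<<<<<< LEFT
golf
=======
alpha
>>>>>>> RIGHT
foxtrot
<<<<<<< LEFT
golf
=======
delta
>>>>>>> RIGHT

Derivation:
Final LEFT:  [bravo, golf, alpha, charlie, golf, foxtrot, golf]
Final RIGHT: [delta, golf, alpha, delta, alpha, foxtrot, delta]
i=0: BASE=charlie L=bravo R=delta all differ -> CONFLICT
i=1: L=golf R=golf -> agree -> golf
i=2: L=alpha R=alpha -> agree -> alpha
i=3: L=charlie, R=delta=BASE -> take LEFT -> charlie
i=4: BASE=echo L=golf R=alpha all differ -> CONFLICT
i=5: L=foxtrot R=foxtrot -> agree -> foxtrot
i=6: BASE=bravo L=golf R=delta all differ -> CONFLICT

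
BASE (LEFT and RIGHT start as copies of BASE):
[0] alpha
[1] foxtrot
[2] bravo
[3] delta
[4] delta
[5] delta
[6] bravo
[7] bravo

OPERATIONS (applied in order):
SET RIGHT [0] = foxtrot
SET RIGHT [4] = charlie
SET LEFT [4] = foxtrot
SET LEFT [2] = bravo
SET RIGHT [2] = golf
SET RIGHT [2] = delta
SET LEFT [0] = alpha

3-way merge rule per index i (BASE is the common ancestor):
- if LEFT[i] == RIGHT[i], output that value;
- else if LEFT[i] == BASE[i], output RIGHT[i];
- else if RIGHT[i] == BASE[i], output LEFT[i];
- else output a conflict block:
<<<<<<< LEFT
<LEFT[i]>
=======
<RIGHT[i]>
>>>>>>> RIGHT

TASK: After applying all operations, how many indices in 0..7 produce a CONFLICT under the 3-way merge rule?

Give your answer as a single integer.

Answer: 1

Derivation:
Final LEFT:  [alpha, foxtrot, bravo, delta, foxtrot, delta, bravo, bravo]
Final RIGHT: [foxtrot, foxtrot, delta, delta, charlie, delta, bravo, bravo]
i=0: L=alpha=BASE, R=foxtrot -> take RIGHT -> foxtrot
i=1: L=foxtrot R=foxtrot -> agree -> foxtrot
i=2: L=bravo=BASE, R=delta -> take RIGHT -> delta
i=3: L=delta R=delta -> agree -> delta
i=4: BASE=delta L=foxtrot R=charlie all differ -> CONFLICT
i=5: L=delta R=delta -> agree -> delta
i=6: L=bravo R=bravo -> agree -> bravo
i=7: L=bravo R=bravo -> agree -> bravo
Conflict count: 1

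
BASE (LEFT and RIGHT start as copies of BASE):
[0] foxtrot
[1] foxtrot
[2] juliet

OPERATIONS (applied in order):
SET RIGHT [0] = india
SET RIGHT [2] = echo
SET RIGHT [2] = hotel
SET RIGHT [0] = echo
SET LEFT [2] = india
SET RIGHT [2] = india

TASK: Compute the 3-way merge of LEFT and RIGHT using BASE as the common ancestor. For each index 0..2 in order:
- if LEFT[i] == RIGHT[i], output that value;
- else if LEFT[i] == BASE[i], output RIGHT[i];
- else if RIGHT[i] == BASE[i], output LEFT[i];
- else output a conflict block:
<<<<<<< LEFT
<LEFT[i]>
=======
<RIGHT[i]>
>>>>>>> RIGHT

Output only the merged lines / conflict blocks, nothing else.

Answer: echo
foxtrot
india

Derivation:
Final LEFT:  [foxtrot, foxtrot, india]
Final RIGHT: [echo, foxtrot, india]
i=0: L=foxtrot=BASE, R=echo -> take RIGHT -> echo
i=1: L=foxtrot R=foxtrot -> agree -> foxtrot
i=2: L=india R=india -> agree -> india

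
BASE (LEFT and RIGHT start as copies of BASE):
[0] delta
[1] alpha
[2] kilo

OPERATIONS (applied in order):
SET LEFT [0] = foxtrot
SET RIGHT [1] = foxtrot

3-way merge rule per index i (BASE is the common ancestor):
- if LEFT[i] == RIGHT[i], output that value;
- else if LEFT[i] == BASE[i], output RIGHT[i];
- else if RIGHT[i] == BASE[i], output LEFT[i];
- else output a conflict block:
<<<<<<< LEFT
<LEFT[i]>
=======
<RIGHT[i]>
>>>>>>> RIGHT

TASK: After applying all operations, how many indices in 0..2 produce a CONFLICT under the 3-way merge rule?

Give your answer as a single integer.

Answer: 0

Derivation:
Final LEFT:  [foxtrot, alpha, kilo]
Final RIGHT: [delta, foxtrot, kilo]
i=0: L=foxtrot, R=delta=BASE -> take LEFT -> foxtrot
i=1: L=alpha=BASE, R=foxtrot -> take RIGHT -> foxtrot
i=2: L=kilo R=kilo -> agree -> kilo
Conflict count: 0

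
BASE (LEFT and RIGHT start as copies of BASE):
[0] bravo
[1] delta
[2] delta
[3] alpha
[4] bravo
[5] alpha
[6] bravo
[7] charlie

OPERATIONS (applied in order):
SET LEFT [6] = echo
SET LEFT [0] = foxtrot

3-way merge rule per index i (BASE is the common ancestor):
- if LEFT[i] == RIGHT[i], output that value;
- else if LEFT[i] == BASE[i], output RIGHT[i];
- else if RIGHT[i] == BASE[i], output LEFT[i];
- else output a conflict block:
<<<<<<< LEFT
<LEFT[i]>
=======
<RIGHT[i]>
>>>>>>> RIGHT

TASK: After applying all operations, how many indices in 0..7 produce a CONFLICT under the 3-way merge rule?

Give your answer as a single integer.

Answer: 0

Derivation:
Final LEFT:  [foxtrot, delta, delta, alpha, bravo, alpha, echo, charlie]
Final RIGHT: [bravo, delta, delta, alpha, bravo, alpha, bravo, charlie]
i=0: L=foxtrot, R=bravo=BASE -> take LEFT -> foxtrot
i=1: L=delta R=delta -> agree -> delta
i=2: L=delta R=delta -> agree -> delta
i=3: L=alpha R=alpha -> agree -> alpha
i=4: L=bravo R=bravo -> agree -> bravo
i=5: L=alpha R=alpha -> agree -> alpha
i=6: L=echo, R=bravo=BASE -> take LEFT -> echo
i=7: L=charlie R=charlie -> agree -> charlie
Conflict count: 0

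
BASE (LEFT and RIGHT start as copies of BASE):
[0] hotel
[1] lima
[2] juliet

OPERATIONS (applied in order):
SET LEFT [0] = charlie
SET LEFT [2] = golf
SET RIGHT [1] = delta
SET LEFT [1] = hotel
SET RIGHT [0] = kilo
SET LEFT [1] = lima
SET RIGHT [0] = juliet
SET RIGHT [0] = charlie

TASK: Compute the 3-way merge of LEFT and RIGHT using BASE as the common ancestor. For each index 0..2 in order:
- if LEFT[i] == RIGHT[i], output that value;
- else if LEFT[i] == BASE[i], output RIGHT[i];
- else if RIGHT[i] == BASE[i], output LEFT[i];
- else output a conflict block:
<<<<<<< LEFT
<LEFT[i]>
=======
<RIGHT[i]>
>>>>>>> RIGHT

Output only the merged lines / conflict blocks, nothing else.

Final LEFT:  [charlie, lima, golf]
Final RIGHT: [charlie, delta, juliet]
i=0: L=charlie R=charlie -> agree -> charlie
i=1: L=lima=BASE, R=delta -> take RIGHT -> delta
i=2: L=golf, R=juliet=BASE -> take LEFT -> golf

Answer: charlie
delta
golf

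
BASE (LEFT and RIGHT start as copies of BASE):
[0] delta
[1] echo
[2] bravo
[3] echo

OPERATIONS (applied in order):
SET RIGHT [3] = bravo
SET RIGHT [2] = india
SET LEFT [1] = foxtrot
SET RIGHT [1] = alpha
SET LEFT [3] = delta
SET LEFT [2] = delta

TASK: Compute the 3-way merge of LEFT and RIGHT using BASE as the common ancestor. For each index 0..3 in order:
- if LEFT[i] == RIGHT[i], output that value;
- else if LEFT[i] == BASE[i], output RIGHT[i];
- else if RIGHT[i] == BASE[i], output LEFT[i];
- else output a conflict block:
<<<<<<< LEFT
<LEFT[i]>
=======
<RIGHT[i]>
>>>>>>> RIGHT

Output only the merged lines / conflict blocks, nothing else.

Answer: delta
<<<<<<< LEFT
foxtrot
=======
alpha
>>>>>>> RIGHT
<<<<<<< LEFT
delta
=======
india
>>>>>>> RIGHT
<<<<<<< LEFT
delta
=======
bravo
>>>>>>> RIGHT

Derivation:
Final LEFT:  [delta, foxtrot, delta, delta]
Final RIGHT: [delta, alpha, india, bravo]
i=0: L=delta R=delta -> agree -> delta
i=1: BASE=echo L=foxtrot R=alpha all differ -> CONFLICT
i=2: BASE=bravo L=delta R=india all differ -> CONFLICT
i=3: BASE=echo L=delta R=bravo all differ -> CONFLICT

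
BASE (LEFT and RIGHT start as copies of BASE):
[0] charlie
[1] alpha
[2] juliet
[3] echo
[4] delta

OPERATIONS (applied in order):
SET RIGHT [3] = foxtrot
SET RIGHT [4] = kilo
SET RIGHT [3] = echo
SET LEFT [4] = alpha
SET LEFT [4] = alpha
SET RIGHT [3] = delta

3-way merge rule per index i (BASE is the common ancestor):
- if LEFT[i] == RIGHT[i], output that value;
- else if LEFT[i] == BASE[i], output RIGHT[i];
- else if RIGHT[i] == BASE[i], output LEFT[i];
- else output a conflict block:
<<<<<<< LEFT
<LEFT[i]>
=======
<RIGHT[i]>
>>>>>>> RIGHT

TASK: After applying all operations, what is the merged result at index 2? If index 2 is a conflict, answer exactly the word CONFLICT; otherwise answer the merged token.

Answer: juliet

Derivation:
Final LEFT:  [charlie, alpha, juliet, echo, alpha]
Final RIGHT: [charlie, alpha, juliet, delta, kilo]
i=0: L=charlie R=charlie -> agree -> charlie
i=1: L=alpha R=alpha -> agree -> alpha
i=2: L=juliet R=juliet -> agree -> juliet
i=3: L=echo=BASE, R=delta -> take RIGHT -> delta
i=4: BASE=delta L=alpha R=kilo all differ -> CONFLICT
Index 2 -> juliet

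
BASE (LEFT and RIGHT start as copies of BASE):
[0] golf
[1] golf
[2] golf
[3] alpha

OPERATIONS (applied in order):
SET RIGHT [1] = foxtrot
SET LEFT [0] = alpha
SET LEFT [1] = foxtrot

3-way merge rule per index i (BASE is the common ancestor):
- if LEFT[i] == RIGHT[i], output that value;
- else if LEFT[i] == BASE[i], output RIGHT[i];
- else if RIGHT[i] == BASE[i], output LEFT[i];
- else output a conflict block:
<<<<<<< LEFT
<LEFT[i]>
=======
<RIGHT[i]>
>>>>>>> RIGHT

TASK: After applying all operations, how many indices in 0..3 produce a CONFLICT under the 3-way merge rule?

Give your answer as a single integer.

Answer: 0

Derivation:
Final LEFT:  [alpha, foxtrot, golf, alpha]
Final RIGHT: [golf, foxtrot, golf, alpha]
i=0: L=alpha, R=golf=BASE -> take LEFT -> alpha
i=1: L=foxtrot R=foxtrot -> agree -> foxtrot
i=2: L=golf R=golf -> agree -> golf
i=3: L=alpha R=alpha -> agree -> alpha
Conflict count: 0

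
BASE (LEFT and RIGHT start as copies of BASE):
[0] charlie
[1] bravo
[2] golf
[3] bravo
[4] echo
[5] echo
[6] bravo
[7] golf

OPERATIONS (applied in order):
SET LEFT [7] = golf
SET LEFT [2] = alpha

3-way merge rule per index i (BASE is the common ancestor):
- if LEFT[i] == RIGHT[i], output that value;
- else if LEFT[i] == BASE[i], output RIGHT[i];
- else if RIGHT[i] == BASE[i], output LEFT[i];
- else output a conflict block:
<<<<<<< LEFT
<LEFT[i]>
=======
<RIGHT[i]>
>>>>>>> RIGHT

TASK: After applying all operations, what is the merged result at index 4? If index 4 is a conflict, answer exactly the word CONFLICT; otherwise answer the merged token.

Final LEFT:  [charlie, bravo, alpha, bravo, echo, echo, bravo, golf]
Final RIGHT: [charlie, bravo, golf, bravo, echo, echo, bravo, golf]
i=0: L=charlie R=charlie -> agree -> charlie
i=1: L=bravo R=bravo -> agree -> bravo
i=2: L=alpha, R=golf=BASE -> take LEFT -> alpha
i=3: L=bravo R=bravo -> agree -> bravo
i=4: L=echo R=echo -> agree -> echo
i=5: L=echo R=echo -> agree -> echo
i=6: L=bravo R=bravo -> agree -> bravo
i=7: L=golf R=golf -> agree -> golf
Index 4 -> echo

Answer: echo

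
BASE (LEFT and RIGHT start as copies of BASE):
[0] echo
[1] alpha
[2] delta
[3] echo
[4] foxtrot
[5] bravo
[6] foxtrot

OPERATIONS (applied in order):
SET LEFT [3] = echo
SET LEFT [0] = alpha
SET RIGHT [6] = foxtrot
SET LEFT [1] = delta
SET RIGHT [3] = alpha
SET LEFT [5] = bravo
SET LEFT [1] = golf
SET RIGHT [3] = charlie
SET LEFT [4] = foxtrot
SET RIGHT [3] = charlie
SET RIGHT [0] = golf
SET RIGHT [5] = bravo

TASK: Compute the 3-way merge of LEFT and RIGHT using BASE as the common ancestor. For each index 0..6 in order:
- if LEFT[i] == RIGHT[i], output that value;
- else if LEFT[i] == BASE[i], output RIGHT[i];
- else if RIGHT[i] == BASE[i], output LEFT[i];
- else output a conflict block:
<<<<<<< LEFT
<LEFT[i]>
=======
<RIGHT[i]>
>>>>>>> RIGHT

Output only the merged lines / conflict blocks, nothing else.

Final LEFT:  [alpha, golf, delta, echo, foxtrot, bravo, foxtrot]
Final RIGHT: [golf, alpha, delta, charlie, foxtrot, bravo, foxtrot]
i=0: BASE=echo L=alpha R=golf all differ -> CONFLICT
i=1: L=golf, R=alpha=BASE -> take LEFT -> golf
i=2: L=delta R=delta -> agree -> delta
i=3: L=echo=BASE, R=charlie -> take RIGHT -> charlie
i=4: L=foxtrot R=foxtrot -> agree -> foxtrot
i=5: L=bravo R=bravo -> agree -> bravo
i=6: L=foxtrot R=foxtrot -> agree -> foxtrot

Answer: <<<<<<< LEFT
alpha
=======
golf
>>>>>>> RIGHT
golf
delta
charlie
foxtrot
bravo
foxtrot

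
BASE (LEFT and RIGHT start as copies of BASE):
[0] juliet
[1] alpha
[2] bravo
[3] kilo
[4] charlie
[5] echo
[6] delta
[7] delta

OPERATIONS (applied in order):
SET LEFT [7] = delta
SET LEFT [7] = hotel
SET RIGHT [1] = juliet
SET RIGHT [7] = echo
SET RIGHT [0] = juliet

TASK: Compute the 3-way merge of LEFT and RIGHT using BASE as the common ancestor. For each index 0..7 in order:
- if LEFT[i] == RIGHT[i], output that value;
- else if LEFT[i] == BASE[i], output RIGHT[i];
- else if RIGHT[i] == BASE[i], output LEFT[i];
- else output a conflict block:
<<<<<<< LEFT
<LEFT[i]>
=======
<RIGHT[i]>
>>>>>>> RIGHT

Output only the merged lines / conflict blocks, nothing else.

Final LEFT:  [juliet, alpha, bravo, kilo, charlie, echo, delta, hotel]
Final RIGHT: [juliet, juliet, bravo, kilo, charlie, echo, delta, echo]
i=0: L=juliet R=juliet -> agree -> juliet
i=1: L=alpha=BASE, R=juliet -> take RIGHT -> juliet
i=2: L=bravo R=bravo -> agree -> bravo
i=3: L=kilo R=kilo -> agree -> kilo
i=4: L=charlie R=charlie -> agree -> charlie
i=5: L=echo R=echo -> agree -> echo
i=6: L=delta R=delta -> agree -> delta
i=7: BASE=delta L=hotel R=echo all differ -> CONFLICT

Answer: juliet
juliet
bravo
kilo
charlie
echo
delta
<<<<<<< LEFT
hotel
=======
echo
>>>>>>> RIGHT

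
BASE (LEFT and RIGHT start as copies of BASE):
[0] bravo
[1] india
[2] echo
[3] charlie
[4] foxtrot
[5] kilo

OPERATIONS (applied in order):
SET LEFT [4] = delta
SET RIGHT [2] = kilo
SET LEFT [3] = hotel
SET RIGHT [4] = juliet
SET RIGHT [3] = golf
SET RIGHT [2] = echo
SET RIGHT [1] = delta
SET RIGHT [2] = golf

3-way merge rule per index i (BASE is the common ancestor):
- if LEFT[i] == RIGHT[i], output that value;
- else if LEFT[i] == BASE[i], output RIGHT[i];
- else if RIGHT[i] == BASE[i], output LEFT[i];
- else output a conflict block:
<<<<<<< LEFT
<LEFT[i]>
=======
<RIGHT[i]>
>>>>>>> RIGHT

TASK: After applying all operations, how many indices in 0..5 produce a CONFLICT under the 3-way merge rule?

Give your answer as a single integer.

Final LEFT:  [bravo, india, echo, hotel, delta, kilo]
Final RIGHT: [bravo, delta, golf, golf, juliet, kilo]
i=0: L=bravo R=bravo -> agree -> bravo
i=1: L=india=BASE, R=delta -> take RIGHT -> delta
i=2: L=echo=BASE, R=golf -> take RIGHT -> golf
i=3: BASE=charlie L=hotel R=golf all differ -> CONFLICT
i=4: BASE=foxtrot L=delta R=juliet all differ -> CONFLICT
i=5: L=kilo R=kilo -> agree -> kilo
Conflict count: 2

Answer: 2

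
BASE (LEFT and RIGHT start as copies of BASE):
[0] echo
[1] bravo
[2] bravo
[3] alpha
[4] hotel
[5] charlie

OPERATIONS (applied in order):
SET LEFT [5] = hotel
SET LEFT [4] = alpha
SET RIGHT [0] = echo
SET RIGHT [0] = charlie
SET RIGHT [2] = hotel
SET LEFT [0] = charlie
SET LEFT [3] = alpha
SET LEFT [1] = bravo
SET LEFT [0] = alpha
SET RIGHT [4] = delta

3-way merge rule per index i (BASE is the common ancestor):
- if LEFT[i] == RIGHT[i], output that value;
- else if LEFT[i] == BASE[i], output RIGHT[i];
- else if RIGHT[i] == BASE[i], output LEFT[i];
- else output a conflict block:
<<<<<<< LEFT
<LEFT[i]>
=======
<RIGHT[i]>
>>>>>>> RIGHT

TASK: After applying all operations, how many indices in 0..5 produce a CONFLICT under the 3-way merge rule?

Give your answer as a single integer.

Answer: 2

Derivation:
Final LEFT:  [alpha, bravo, bravo, alpha, alpha, hotel]
Final RIGHT: [charlie, bravo, hotel, alpha, delta, charlie]
i=0: BASE=echo L=alpha R=charlie all differ -> CONFLICT
i=1: L=bravo R=bravo -> agree -> bravo
i=2: L=bravo=BASE, R=hotel -> take RIGHT -> hotel
i=3: L=alpha R=alpha -> agree -> alpha
i=4: BASE=hotel L=alpha R=delta all differ -> CONFLICT
i=5: L=hotel, R=charlie=BASE -> take LEFT -> hotel
Conflict count: 2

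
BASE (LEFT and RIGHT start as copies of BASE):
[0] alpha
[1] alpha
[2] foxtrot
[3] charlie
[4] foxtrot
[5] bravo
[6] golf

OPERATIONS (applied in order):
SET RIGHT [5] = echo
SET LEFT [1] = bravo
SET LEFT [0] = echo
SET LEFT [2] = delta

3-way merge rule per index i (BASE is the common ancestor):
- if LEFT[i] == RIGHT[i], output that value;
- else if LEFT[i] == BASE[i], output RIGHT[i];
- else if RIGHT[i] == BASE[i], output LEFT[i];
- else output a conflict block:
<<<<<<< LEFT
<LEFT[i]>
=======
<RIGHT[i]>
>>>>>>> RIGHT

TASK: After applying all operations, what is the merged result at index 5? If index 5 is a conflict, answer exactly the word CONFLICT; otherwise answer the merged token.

Final LEFT:  [echo, bravo, delta, charlie, foxtrot, bravo, golf]
Final RIGHT: [alpha, alpha, foxtrot, charlie, foxtrot, echo, golf]
i=0: L=echo, R=alpha=BASE -> take LEFT -> echo
i=1: L=bravo, R=alpha=BASE -> take LEFT -> bravo
i=2: L=delta, R=foxtrot=BASE -> take LEFT -> delta
i=3: L=charlie R=charlie -> agree -> charlie
i=4: L=foxtrot R=foxtrot -> agree -> foxtrot
i=5: L=bravo=BASE, R=echo -> take RIGHT -> echo
i=6: L=golf R=golf -> agree -> golf
Index 5 -> echo

Answer: echo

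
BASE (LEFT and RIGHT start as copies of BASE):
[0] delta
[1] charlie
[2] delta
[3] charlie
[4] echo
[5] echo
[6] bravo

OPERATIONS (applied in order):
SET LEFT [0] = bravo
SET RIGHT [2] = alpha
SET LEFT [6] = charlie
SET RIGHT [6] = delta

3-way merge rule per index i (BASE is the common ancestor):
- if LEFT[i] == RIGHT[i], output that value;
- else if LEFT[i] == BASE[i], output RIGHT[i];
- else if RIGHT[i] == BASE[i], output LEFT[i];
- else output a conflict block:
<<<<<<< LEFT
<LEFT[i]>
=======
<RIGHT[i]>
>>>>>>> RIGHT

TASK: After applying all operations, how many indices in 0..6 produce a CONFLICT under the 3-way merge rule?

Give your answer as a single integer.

Final LEFT:  [bravo, charlie, delta, charlie, echo, echo, charlie]
Final RIGHT: [delta, charlie, alpha, charlie, echo, echo, delta]
i=0: L=bravo, R=delta=BASE -> take LEFT -> bravo
i=1: L=charlie R=charlie -> agree -> charlie
i=2: L=delta=BASE, R=alpha -> take RIGHT -> alpha
i=3: L=charlie R=charlie -> agree -> charlie
i=4: L=echo R=echo -> agree -> echo
i=5: L=echo R=echo -> agree -> echo
i=6: BASE=bravo L=charlie R=delta all differ -> CONFLICT
Conflict count: 1

Answer: 1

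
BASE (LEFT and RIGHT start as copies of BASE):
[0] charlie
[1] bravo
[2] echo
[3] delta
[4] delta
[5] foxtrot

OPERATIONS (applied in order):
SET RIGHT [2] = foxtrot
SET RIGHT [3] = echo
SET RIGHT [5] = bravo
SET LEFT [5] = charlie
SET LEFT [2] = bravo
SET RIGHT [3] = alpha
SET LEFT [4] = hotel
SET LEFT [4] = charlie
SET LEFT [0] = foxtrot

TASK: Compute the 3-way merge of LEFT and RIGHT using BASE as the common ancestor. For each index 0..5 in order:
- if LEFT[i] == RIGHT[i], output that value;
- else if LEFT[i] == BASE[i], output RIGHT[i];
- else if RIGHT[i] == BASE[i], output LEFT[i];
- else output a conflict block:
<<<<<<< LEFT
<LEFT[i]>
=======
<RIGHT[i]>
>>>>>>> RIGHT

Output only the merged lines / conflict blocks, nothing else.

Answer: foxtrot
bravo
<<<<<<< LEFT
bravo
=======
foxtrot
>>>>>>> RIGHT
alpha
charlie
<<<<<<< LEFT
charlie
=======
bravo
>>>>>>> RIGHT

Derivation:
Final LEFT:  [foxtrot, bravo, bravo, delta, charlie, charlie]
Final RIGHT: [charlie, bravo, foxtrot, alpha, delta, bravo]
i=0: L=foxtrot, R=charlie=BASE -> take LEFT -> foxtrot
i=1: L=bravo R=bravo -> agree -> bravo
i=2: BASE=echo L=bravo R=foxtrot all differ -> CONFLICT
i=3: L=delta=BASE, R=alpha -> take RIGHT -> alpha
i=4: L=charlie, R=delta=BASE -> take LEFT -> charlie
i=5: BASE=foxtrot L=charlie R=bravo all differ -> CONFLICT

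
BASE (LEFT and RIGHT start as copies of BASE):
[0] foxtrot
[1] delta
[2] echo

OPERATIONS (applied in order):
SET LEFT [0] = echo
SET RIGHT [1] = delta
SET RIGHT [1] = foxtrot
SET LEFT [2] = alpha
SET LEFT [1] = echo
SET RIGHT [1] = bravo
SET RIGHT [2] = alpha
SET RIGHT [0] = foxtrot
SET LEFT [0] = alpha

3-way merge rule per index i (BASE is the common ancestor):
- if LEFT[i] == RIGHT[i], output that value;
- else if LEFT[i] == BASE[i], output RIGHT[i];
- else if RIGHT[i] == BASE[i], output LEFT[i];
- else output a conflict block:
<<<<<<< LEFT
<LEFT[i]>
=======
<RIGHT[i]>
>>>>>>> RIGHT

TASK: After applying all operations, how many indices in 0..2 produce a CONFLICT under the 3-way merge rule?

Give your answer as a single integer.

Final LEFT:  [alpha, echo, alpha]
Final RIGHT: [foxtrot, bravo, alpha]
i=0: L=alpha, R=foxtrot=BASE -> take LEFT -> alpha
i=1: BASE=delta L=echo R=bravo all differ -> CONFLICT
i=2: L=alpha R=alpha -> agree -> alpha
Conflict count: 1

Answer: 1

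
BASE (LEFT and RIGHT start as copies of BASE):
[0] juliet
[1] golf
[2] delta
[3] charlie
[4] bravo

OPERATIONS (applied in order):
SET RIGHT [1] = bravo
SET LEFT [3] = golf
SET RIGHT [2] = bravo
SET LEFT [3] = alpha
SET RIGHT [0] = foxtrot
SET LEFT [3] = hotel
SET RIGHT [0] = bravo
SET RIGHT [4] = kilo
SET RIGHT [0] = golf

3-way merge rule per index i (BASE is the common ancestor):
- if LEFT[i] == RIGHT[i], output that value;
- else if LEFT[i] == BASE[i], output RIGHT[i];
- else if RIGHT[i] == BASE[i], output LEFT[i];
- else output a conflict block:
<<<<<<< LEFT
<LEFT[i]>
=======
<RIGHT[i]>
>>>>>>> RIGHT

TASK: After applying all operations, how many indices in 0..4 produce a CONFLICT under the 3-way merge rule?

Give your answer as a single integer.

Final LEFT:  [juliet, golf, delta, hotel, bravo]
Final RIGHT: [golf, bravo, bravo, charlie, kilo]
i=0: L=juliet=BASE, R=golf -> take RIGHT -> golf
i=1: L=golf=BASE, R=bravo -> take RIGHT -> bravo
i=2: L=delta=BASE, R=bravo -> take RIGHT -> bravo
i=3: L=hotel, R=charlie=BASE -> take LEFT -> hotel
i=4: L=bravo=BASE, R=kilo -> take RIGHT -> kilo
Conflict count: 0

Answer: 0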